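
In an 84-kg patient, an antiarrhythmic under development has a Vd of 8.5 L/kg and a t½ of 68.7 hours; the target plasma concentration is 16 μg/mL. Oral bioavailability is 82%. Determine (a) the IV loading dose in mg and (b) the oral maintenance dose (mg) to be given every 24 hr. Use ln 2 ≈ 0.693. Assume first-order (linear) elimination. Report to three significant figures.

(a) 11400 mg; (b) 3370 mg

Vd = 8.5 L/kg × 84 kg = 714.0 L
LD = Vd × C = 714.0 × 16 = 11420 mg
CL = 0.693 × Vd / t½ = 0.693 × 714.0 / 68.7 = 7.202 L/h
D = CL × Css × τ / F = 7.202 × 16 × 24 / 0.82 = 3373 mg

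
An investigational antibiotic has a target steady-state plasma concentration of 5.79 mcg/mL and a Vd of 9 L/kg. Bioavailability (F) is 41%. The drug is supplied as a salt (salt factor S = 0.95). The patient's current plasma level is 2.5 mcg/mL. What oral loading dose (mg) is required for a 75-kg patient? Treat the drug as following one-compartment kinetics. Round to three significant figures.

5700 mg

Vd = 9 L/kg × 75 kg = 675.0 L
Concentration deficit ΔC = 5.79 − 2.5 = 3.290 mg/L
LD = Vd × ΔC / F / S = 675.0 × 3.290 / 0.41 / 0.95 = 5702 mg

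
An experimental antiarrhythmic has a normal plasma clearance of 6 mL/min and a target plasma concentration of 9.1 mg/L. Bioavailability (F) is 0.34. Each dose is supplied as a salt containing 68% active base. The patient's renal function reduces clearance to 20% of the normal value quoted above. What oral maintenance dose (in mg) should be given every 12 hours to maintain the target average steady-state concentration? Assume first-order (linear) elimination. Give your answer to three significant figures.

Convert clearance: 6 mL/min × 60 min/h ÷ 1000 mL/L = 0.3600 L/h
Patient clearance = 0.2 × 0.3600 = 0.07200 L/h
D = CL × Css × τ / F / S = 0.07200 × 9.1 × 12 / 0.34 / 0.68 = 34.01 mg

34.0 mg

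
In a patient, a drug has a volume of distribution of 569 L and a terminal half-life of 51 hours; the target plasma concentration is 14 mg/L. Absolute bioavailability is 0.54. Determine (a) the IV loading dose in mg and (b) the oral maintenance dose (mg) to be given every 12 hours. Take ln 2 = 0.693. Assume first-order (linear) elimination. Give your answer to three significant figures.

LD = Vd × C = 569.0 × 14 = 7966 mg
CL = 0.693 × Vd / t½ = 0.693 × 569.0 / 51 = 7.732 L/h
D = CL × Css × τ / F = 7.732 × 14 × 12 / 0.54 = 2406 mg

(a) 7970 mg; (b) 2410 mg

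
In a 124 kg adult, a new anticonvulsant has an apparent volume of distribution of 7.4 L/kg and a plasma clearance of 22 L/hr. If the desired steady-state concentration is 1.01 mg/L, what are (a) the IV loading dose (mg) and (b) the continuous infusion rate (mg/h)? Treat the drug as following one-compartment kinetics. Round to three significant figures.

Vd = 7.4 L/kg × 124 kg = 917.6 L
Loading: fill Vd to C_target → 917.6 L × 1.01 mg/L = 926.8 mg
Maintenance: replace elimination → rate = CL × Css = 22.00 × 1.01 = 22.22 mg/h

(a) 927 mg; (b) 22.2 mg/h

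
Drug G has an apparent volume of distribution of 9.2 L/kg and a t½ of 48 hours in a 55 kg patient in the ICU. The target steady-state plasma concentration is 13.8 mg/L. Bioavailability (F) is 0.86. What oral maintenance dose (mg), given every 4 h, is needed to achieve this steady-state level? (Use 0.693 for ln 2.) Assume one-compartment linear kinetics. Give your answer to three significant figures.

469 mg

Total Vd = 9.2 × 55 = 506.0 L
k = 0.693/48 = 0.01444 h⁻¹, so CL = k·Vd = 0.01444 × 506.0 = 7.307 L/h
D = CL × Css × τ / F = 7.307 × 13.8 × 4 / 0.86 = 469.0 mg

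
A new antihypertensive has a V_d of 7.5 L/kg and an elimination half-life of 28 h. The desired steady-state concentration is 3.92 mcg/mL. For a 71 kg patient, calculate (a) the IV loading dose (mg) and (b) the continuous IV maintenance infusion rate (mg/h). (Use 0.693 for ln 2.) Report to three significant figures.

Vd(total) = 71 kg × 7.5 L/kg = 532.5 L
LD = Vd × C = 532.5 × 3.92 = 2087 mg
CL = 0.693 × Vd / t½ = 0.693 × 532.5 / 28 = 13.18 L/h
Infusion rate = CL × Css = 13.18 × 3.92 = 51.67 mg/h

(a) 2090 mg; (b) 51.7 mg/h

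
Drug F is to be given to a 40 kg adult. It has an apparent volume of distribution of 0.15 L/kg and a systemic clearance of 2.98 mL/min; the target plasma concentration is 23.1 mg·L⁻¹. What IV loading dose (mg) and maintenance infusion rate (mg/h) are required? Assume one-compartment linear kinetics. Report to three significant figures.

(a) 139 mg; (b) 4.13 mg/h

Total Vd = 0.15 × 40 = 6.000 L
Loading: fill Vd to C_target → 6.000 L × 23.1 mg/L = 138.6 mg
CL = 2.98 mL/min × 60/1000 = 0.1788 L/h
Infusion rate = 0.1788 L/h × 23.1 mg/L = 4.130 mg/h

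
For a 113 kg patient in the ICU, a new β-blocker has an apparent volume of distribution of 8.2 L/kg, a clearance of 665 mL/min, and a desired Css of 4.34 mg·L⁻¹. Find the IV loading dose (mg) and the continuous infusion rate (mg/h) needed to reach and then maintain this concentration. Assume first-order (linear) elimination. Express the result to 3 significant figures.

Vd(total) = 113 kg × 8.2 L/kg = 926.6 L
LD = Vd · C_target = 926.6 × 4.34 = 4021 mg
Convert clearance: 665 mL/min × 60 min/h ÷ 1000 mL/L = 39.90 L/h
Maintenance infusion rate = CL × Css = 39.90 × 4.34 = 173.2 mg/h

(a) 4020 mg; (b) 173 mg/h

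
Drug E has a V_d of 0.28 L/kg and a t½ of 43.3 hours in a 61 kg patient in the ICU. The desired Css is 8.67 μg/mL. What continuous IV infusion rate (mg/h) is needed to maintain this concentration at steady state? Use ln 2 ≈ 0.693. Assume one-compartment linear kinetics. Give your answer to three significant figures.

Total Vd = 0.28 × 61 = 17.08 L
k = 0.693/43.3 = 0.01600 h⁻¹, so CL = k·Vd = 0.01600 × 17.08 = 0.2733 L/h
Infusion rate = CL × Css = 0.2733 × 8.67 = 2.370 mg/h

2.37 mg/h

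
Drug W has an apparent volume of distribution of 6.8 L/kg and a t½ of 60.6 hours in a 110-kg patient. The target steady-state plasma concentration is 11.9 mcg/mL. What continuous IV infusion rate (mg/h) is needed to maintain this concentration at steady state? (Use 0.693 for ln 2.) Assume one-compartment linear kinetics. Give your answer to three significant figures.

102 mg/h

Vd(total) = 110 kg × 6.8 L/kg = 748.0 L
CL = 0.693 × Vd / t½ = 0.693 × 748.0 / 60.6 = 8.554 L/h
Infusion rate = CL × Css = 8.554 × 11.9 = 101.8 mg/h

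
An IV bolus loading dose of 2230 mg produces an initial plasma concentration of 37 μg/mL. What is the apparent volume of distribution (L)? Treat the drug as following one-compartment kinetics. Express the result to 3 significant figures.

Immediately after an IV bolus, C₀ = Dose / Vd, so Vd = Dose / C₀.
Vd = 2230 / 37 = 60.27 L

60.3 L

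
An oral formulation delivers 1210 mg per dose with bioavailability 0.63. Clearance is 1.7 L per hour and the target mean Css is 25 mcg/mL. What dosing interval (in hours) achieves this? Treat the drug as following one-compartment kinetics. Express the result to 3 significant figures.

17.9 h

F·D/τ = CL·Css → τ = F·D / (CL·Css).
τ = 0.63 × 1210 / (1.7 × 25) = 17.94 h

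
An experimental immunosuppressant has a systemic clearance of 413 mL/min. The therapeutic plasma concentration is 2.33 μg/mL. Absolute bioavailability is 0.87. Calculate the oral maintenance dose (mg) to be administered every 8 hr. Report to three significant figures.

531 mg

Convert clearance: 413 mL/min × 60 min/h ÷ 1000 mL/L = 24.78 L/h
D = CL × Css × τ / F = 24.78 × 2.33 × 8 / 0.87 = 530.9 mg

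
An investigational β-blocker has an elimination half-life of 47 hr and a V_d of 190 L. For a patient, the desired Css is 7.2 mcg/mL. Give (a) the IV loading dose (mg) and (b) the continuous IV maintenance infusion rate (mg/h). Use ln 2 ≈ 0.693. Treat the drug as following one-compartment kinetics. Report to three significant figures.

LD = Vd × C = 190.0 × 7.2 = 1368 mg
CL = 0.693 × Vd / t½ = 0.693 × 190.0 / 47 = 2.801 L/h
Infusion rate = CL × Css = 2.801 × 7.2 = 20.17 mg/h

(a) 1370 mg; (b) 20.2 mg/h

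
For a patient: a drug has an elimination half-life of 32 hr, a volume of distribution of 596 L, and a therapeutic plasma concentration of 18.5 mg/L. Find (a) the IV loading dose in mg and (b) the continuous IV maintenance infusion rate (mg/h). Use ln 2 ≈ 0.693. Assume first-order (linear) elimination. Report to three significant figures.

LD = Vd × C = 596.0 × 18.5 = 11030 mg
CL = 0.693 × Vd / t½ = 0.693 × 596.0 / 32 = 12.91 L/h
Infusion rate = CL × Css = 12.91 × 18.5 = 238.8 mg/h

(a) 11000 mg; (b) 239 mg/h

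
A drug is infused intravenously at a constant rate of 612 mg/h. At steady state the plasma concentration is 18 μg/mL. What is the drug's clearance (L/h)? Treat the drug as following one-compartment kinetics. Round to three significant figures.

34.0 L/h

At steady state, infusion rate = CL × Css, so CL = rate / Css.
CL = 612 / 18 = 34.00 L/h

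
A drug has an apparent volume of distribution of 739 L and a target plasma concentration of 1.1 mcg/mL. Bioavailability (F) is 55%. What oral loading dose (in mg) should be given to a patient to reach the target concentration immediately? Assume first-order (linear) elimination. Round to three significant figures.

1480 mg

The loading dose fills Vd to the target concentration.
LD = Vd × C / F = 739.0 × 1.100 / 0.55 = 1478 mg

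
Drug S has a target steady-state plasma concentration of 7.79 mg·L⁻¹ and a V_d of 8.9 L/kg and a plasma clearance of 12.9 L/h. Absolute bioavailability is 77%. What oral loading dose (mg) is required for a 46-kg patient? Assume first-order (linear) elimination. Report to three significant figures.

Vd(total) = 46 kg × 8.9 L/kg = 409.4 L
LD = Vd × C / F = 409.4 × 7.790 / 0.77 = 4142 mg

4140 mg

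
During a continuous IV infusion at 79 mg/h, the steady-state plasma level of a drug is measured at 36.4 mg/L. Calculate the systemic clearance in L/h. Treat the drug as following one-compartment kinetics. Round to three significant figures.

At steady state, infusion rate = CL × Css, so CL = rate / Css.
CL = 79 / 36.4 = 2.170 L/h

2.17 L/h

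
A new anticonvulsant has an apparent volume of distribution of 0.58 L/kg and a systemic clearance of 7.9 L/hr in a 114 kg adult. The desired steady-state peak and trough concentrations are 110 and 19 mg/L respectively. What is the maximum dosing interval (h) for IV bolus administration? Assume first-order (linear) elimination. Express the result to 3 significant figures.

Total Vd = 0.58 × 114 = 66.12 L
k = CL / Vd = 7.900 / 66.12 = 0.1195 h⁻¹
Between IV bolus doses, concentration decays as C = C₀·e^(−kτ), so C_peak/C_trough = e^(kτ).
τ_max = ln(C_peak/C_trough) / k = ln(110/19) / 0.1195 = 1.756 / 0.1195 = 14.69 h

14.7 h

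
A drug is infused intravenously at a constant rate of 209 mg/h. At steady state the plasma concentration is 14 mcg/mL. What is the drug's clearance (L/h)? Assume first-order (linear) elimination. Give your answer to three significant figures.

At steady state, infusion rate = CL × Css, so CL = rate / Css.
CL = 209 / 14 = 14.93 L/h

14.9 L/h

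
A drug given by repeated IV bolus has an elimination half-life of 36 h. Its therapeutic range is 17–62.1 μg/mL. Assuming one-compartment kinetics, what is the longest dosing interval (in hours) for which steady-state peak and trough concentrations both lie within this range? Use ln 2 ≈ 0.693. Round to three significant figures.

67.3 h

k = 0.693 / t½ = 0.693 / 36 = 0.01925 h⁻¹
Between IV bolus doses, concentration decays as C = C₀·e^(−kτ), so C_peak/C_trough = e^(kτ).
τ_max = ln(C_peak/C_trough) / k = ln(62.1/17) / 0.01925 = 1.296 / 0.01925 = 67.32 h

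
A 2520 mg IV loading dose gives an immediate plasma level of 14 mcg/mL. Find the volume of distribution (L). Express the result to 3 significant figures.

180 L

Immediately after an IV bolus, C₀ = Dose / Vd, so Vd = Dose / C₀.
Vd = 2520 / 14 = 180.0 L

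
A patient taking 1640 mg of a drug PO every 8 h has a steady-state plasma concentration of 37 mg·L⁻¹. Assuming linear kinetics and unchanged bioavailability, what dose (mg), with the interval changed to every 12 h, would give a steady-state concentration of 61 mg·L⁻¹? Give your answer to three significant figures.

For first-order elimination, Css ∝ F·D/(CL·τ); F and CL are unchanged, so Css ∝ D/τ.
D₂ = D₁ × (Css,target / Css,current) × (τ₂/τ₁) = 1640 × (61/37) × (12/8) = 4056 mg

4060 mg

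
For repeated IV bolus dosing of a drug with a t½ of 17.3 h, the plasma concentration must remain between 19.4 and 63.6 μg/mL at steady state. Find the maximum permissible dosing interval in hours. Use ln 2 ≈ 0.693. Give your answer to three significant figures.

k = 0.693 / t½ = 0.693 / 17.3 = 0.04006 h⁻¹
Between IV bolus doses, concentration decays as C = C₀·e^(−kτ), so C_peak/C_trough = e^(kτ).
τ_max = ln(C_peak/C_trough) / k = ln(63.6/19.4) / 0.04006 = 1.187 / 0.04006 = 29.63 h

29.6 h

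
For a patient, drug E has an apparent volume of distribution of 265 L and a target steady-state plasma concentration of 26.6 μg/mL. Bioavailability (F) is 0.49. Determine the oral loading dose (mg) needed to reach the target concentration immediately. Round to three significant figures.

14400 mg

LD = Vd × C / F = 265.0 × 26.60 / 0.49 = 14390 mg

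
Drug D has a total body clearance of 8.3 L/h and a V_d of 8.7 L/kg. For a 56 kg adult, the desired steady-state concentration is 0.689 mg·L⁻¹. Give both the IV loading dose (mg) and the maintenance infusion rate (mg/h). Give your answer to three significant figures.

(a) 336 mg; (b) 5.72 mg/h

Total Vd = 8.7 × 56 = 487.2 L
Loading dose = Vd × C = 487.2 × 0.689 = 335.7 mg
Maintenance infusion rate = CL × Css = 8.300 × 0.689 = 5.719 mg/h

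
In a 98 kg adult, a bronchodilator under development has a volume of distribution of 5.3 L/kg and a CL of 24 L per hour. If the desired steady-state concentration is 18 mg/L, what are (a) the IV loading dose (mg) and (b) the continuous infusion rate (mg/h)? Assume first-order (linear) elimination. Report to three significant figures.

(a) 9350 mg; (b) 432 mg/h

Vd(total) = 98 kg × 5.3 L/kg = 519.4 L
LD = Vd · C_target = 519.4 × 18 = 9349 mg
Infusion rate = 24.00 L/h × 18 mg/L = 432.0 mg/h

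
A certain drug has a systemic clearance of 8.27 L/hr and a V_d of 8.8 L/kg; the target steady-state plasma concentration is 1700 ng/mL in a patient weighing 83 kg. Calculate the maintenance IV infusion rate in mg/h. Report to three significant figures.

C = 1700 ng/mL = 1.700 mg/L
Rate = CL × Css = 8.270 × 1.7 = 14.06 mg/h

14.1 mg/h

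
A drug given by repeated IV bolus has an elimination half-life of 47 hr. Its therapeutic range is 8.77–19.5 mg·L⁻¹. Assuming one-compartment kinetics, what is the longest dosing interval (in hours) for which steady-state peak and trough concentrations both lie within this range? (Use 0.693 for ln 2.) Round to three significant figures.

k = 0.693 / t½ = 0.693 / 47 = 0.01474 h⁻¹
Between IV bolus doses, concentration decays as C = C₀·e^(−kτ), so C_peak/C_trough = e^(kτ).
τ_max = ln(C_peak/C_trough) / k = ln(19.5/8.77) / 0.01474 = 0.7991 / 0.01474 = 54.21 h

54.2 h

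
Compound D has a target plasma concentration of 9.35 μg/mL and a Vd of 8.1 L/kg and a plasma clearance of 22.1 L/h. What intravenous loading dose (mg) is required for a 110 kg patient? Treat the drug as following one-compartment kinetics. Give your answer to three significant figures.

8330 mg

Total Vd = 8.1 × 110 = 891.0 L
LD = Vd × C = 891.0 × 9.350 = 8331 mg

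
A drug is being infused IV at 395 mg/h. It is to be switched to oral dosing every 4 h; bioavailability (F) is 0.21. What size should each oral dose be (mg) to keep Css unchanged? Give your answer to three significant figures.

7520 mg

To maintain the same Css, the systemic dosing rate must be unchanged: F·D/τ = infusion rate.
D = rate × τ / F = 395 × 4 / 0.21 = 7524 mg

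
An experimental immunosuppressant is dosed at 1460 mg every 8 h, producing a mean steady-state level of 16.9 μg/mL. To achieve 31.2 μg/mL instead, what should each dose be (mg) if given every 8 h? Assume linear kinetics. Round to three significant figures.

2700 mg

For first-order elimination, Css ∝ F·D/(CL·τ); F and CL are unchanged, so Css ∝ D/τ.
D₂ = D₁ × (Css,target / Css,current) = 1460 × 31.2/16.9 = 2695 mg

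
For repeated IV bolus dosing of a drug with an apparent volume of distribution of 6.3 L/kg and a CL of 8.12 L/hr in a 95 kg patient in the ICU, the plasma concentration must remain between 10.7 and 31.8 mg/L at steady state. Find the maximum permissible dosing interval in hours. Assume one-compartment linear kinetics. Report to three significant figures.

80.3 h

Vd = 6.3 L/kg × 95 kg = 598.5 L
k = CL / Vd = 8.120 / 598.5 = 0.01357 h⁻¹
Between IV bolus doses, concentration decays as C = C₀·e^(−kτ), so C_peak/C_trough = e^(kτ).
τ_max = ln(C_peak/C_trough) / k = ln(31.8/10.7) / 0.01357 = 1.089 / 0.01357 = 80.25 h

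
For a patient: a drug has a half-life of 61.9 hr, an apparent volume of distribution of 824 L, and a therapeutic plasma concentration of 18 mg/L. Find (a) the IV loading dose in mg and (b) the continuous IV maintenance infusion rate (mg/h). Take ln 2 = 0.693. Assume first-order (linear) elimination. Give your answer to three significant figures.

(a) 14800 mg; (b) 166 mg/h

LD = Vd × C = 824.0 × 18 = 14830 mg
CL = 0.693 × Vd / t½ = 0.693 × 824.0 / 61.9 = 9.225 L/h
Infusion rate = CL × Css = 9.225 × 18 = 166.1 mg/h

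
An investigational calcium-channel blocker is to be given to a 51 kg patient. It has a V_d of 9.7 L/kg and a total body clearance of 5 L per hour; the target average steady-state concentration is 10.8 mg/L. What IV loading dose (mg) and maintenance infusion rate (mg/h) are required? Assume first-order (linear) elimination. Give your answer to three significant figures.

Vd(total) = 51 kg × 9.7 L/kg = 494.7 L
LD = Vd · C_target = 494.7 × 10.8 = 5343 mg
Maintenance infusion rate = CL × Css = 5.000 × 10.8 = 54.00 mg/h

(a) 5340 mg; (b) 54.0 mg/h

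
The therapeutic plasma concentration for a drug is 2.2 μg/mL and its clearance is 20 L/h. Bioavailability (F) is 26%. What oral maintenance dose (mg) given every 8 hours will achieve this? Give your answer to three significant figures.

1350 mg

At steady state, dose per interval replaces the amount cleared in that interval: F·D/τ = CL·Css.
D = CL × Css × τ / F = 20.00 × 2.2 × 8 / 0.26 = 1354 mg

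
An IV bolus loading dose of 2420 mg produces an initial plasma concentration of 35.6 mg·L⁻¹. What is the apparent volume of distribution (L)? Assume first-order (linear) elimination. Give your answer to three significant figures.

68.0 L

Immediately after an IV bolus, C₀ = Dose / Vd, so Vd = Dose / C₀.
Vd = 2420 / 35.6 = 67.98 L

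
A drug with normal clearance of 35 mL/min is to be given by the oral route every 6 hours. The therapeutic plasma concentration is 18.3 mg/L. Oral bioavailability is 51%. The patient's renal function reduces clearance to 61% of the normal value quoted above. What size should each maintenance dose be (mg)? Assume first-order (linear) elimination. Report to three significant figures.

CL = 35 mL/min × 60/1000 = 2.100 L/h
Patient clearance = 0.61 × 2.100 = 1.281 L/h
D = CL × Css × τ / F = 1.281 × 18.3 × 6 / 0.51 = 275.8 mg

276 mg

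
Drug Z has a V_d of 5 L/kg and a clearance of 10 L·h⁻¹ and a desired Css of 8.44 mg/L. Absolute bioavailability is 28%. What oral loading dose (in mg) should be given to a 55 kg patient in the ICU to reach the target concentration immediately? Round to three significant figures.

8290 mg

Total Vd = 5 × 55 = 275.0 L
LD = Vd × C / F = 275.0 × 8.440 / 0.28 = 8289 mg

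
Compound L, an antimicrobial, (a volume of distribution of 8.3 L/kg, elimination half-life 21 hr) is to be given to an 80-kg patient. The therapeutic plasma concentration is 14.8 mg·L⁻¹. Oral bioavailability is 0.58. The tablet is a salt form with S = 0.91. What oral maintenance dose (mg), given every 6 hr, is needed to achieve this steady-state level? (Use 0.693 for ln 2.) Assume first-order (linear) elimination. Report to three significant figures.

3690 mg

Vd = 8.3 L/kg × 80 kg = 664.0 L
CL = ln 2 · Vd / t½ = 0.693 × 664.0 / 21 = 21.91 L/h
D = CL × Css × τ / F / S = 21.91 × 14.8 × 6 / 0.58 / 0.91 = 3686 mg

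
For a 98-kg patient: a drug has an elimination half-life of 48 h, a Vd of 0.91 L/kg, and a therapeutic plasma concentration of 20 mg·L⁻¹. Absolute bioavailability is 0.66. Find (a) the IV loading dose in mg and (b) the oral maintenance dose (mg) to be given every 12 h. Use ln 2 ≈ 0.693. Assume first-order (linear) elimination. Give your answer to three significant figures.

(a) 1780 mg; (b) 468 mg

Vd(total) = 98 kg × 0.91 L/kg = 89.18 L
LD = Vd × C = 89.18 × 20 = 1784 mg
CL = 0.693 × Vd / t½ = 0.693 × 89.18 / 48 = 1.288 L/h
D = CL × Css × τ / F = 1.288 × 20 × 12 / 0.66 = 468.4 mg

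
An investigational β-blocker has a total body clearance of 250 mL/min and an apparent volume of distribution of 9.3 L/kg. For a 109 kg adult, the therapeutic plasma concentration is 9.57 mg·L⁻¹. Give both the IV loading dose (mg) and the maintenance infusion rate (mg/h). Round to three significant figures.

Vd = 9.3 L/kg × 109 kg = 1014 L
LD = Vd · C_target = 1014 × 9.57 = 9704 mg
Convert clearance: 250 mL/min × 60 min/h ÷ 1000 mL/L = 15.00 L/h
Infusion rate = 15.00 L/h × 9.57 mg/L = 143.6 mg/h

(a) 9700 mg; (b) 144 mg/h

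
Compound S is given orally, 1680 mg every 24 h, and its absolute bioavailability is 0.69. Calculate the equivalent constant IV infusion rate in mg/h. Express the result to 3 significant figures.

48.3 mg/h

Equivalent systemic input: infusion rate = F·D/τ.
Rate = 0.69 × 1680 / 24 = 48.30 mg/h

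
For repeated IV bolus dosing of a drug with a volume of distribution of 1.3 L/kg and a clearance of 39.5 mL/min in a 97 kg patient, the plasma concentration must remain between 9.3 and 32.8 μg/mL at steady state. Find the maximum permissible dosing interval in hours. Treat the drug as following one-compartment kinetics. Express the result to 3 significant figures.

67.1 h

Vd(total) = 97 kg × 1.3 L/kg = 126.1 L
Convert clearance: 39.5 mL/min × 60 min/h ÷ 1000 mL/L = 2.370 L/h
k = CL / Vd = 2.370 / 126.1 = 0.01879 h⁻¹
Between IV bolus doses, concentration decays as C = C₀·e^(−kτ), so C_peak/C_trough = e^(kτ).
τ_max = ln(C_peak/C_trough) / k = ln(32.8/9.3) / 0.01879 = 1.260 / 0.01879 = 67.06 h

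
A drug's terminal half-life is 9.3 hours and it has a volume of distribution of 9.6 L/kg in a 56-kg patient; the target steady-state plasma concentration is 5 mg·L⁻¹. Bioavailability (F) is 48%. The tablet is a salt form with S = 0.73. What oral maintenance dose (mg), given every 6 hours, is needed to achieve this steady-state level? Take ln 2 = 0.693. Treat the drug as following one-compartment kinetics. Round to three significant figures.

3430 mg

Vd(total) = 56 kg × 9.6 L/kg = 537.6 L
k = 0.693/9.3 = 0.07452 h⁻¹, so CL = k·Vd = 0.07452 × 537.6 = 40.06 L/h
D = CL × Css × τ / F / S = 40.06 × 5 × 6 / 0.48 / 0.73 = 3430 mg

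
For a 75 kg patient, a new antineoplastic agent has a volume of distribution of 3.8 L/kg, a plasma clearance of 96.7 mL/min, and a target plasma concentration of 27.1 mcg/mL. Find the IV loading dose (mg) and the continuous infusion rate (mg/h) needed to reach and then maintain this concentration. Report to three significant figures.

Vd = 3.8 L/kg × 75 kg = 285.0 L
Loading: fill Vd to C_target → 285.0 L × 27.1 mg/L = 7724 mg
Convert clearance: 96.7 mL/min × 60 min/h ÷ 1000 mL/L = 5.802 L/h
Infusion rate = 5.802 L/h × 27.1 mg/L = 157.2 mg/h

(a) 7720 mg; (b) 157 mg/h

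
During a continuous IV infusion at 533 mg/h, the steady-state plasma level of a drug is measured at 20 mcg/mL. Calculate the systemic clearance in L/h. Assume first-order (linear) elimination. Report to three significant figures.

At steady state, infusion rate = CL × Css, so CL = rate / Css.
CL = 533 / 20 = 26.65 L/h

26.7 L/h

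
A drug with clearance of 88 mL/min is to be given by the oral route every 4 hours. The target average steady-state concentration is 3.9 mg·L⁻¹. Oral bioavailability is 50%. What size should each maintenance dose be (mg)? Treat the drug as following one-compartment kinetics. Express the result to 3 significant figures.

CL = 88 mL/min = 88 × 0.06 = 5.280 L/h
D = CL × Css × τ / F = 5.280 × 3.9 × 4 / 0.5 = 164.7 mg

165 mg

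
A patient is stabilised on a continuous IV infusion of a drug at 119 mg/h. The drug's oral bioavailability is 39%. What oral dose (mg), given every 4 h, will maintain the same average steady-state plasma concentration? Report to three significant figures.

To maintain the same Css, the systemic dosing rate must be unchanged: F·D/τ = infusion rate.
D = rate × τ / F = 119 × 4 / 0.39 = 1221 mg

1220 mg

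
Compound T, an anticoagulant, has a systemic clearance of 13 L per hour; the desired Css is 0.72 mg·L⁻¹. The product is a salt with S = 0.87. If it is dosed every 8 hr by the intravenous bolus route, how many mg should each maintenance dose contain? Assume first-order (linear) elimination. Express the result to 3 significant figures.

86.1 mg

At steady state, dose per interval replaces the amount cleared in that interval: S·D/τ = CL·Css.
D = CL × Css × τ / S = 13.00 × 0.72 × 8 / 0.87 = 86.07 mg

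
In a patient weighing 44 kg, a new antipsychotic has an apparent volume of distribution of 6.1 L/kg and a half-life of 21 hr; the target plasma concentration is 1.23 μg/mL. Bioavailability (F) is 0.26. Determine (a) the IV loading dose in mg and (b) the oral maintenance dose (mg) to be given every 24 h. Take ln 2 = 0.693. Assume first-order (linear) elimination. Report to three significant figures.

(a) 330 mg; (b) 1010 mg

Vd = 6.1 L/kg × 44 kg = 268.4 L
LD = Vd × C = 268.4 × 1.23 = 330.1 mg
CL = 0.693 × Vd / t½ = 0.693 × 268.4 / 21 = 8.857 L/h
D = CL × Css × τ / F = 8.857 × 1.23 × 24 / 0.26 = 1006 mg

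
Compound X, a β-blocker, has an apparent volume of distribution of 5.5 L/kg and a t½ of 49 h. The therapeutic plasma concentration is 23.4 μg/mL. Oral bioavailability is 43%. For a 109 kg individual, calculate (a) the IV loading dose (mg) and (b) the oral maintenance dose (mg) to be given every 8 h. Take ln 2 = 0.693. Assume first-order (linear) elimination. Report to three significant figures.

Total Vd = 5.5 × 109 = 599.5 L
LD = Vd × C = 599.5 × 23.4 = 14030 mg
CL = 0.693 × Vd / t½ = 0.693 × 599.5 / 49 = 8.479 L/h
D = CL × Css × τ / F = 8.479 × 23.4 × 8 / 0.43 = 3691 mg

(a) 14000 mg; (b) 3690 mg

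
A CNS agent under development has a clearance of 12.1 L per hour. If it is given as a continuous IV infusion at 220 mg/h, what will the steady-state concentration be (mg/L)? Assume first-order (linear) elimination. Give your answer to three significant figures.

18.2 mg/L

Css = rate / CL = 220 / 12.10 = 18.18 mg/L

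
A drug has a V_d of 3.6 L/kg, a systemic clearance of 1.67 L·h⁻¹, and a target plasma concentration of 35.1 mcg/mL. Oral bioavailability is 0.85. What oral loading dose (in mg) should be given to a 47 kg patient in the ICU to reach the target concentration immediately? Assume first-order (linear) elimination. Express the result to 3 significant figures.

Vd(total) = 47 kg × 3.6 L/kg = 169.2 L
LD = Vd × C / F = 169.2 × 35.10 / 0.85 = 6987 mg

6990 mg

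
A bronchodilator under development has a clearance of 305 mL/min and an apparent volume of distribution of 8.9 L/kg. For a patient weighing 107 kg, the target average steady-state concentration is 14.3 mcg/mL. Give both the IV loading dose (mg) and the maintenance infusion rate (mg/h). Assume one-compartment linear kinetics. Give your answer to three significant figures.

(a) 13600 mg; (b) 262 mg/h

Total Vd = 8.9 × 107 = 952.3 L
Loading: fill Vd to C_target → 952.3 L × 14.3 mg/L = 13620 mg
CL = 305 mL/min × 60/1000 = 18.30 L/h
Infusion rate = 18.30 L/h × 14.3 mg/L = 261.7 mg/h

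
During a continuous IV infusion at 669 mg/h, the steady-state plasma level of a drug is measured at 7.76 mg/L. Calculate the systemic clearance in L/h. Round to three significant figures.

86.2 L/h

At steady state, infusion rate = CL × Css, so CL = rate / Css.
CL = 669 / 7.76 = 86.21 L/h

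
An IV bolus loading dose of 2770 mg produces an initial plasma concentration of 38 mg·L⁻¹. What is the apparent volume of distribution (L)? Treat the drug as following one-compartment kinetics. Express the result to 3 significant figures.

Immediately after an IV bolus, C₀ = Dose / Vd, so Vd = Dose / C₀.
Vd = 2770 / 38 = 72.89 L

72.9 L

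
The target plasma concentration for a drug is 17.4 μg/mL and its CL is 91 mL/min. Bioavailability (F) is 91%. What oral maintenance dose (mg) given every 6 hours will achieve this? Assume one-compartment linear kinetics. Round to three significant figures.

CL = 91 mL/min × 60/1000 = 5.460 L/h
At steady state, dose per interval replaces the amount cleared in that interval: F·D/τ = CL·Css.
D = CL × Css × τ / F = 5.460 × 17.4 × 6 / 0.91 = 626.4 mg

626 mg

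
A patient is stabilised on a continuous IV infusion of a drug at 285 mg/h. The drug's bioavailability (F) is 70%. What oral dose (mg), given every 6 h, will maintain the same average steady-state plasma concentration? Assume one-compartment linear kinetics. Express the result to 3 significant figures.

2440 mg

To maintain the same Css, the systemic dosing rate must be unchanged: F·D/τ = infusion rate.
D = rate × τ / F = 285 × 6 / 0.7 = 2443 mg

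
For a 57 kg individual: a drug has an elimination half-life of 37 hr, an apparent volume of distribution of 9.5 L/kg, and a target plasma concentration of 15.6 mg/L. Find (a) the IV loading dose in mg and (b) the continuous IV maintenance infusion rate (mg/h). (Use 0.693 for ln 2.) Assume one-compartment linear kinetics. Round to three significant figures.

(a) 8450 mg; (b) 158 mg/h

Vd = 9.5 L/kg × 57 kg = 541.5 L
LD = Vd × C = 541.5 × 15.6 = 8447 mg
CL = 0.693 × Vd / t½ = 0.693 × 541.5 / 37 = 10.14 L/h
Infusion rate = CL × Css = 10.14 × 15.6 = 158.2 mg/h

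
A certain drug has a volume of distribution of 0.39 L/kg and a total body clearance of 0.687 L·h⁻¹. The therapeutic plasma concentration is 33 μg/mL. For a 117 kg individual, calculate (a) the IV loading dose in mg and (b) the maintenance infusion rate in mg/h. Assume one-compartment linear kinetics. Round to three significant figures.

(a) 1510 mg; (b) 22.7 mg/h

Vd(total) = 117 kg × 0.39 L/kg = 45.63 L
LD = Vd · C_target = 45.63 × 33 = 1506 mg
Infusion rate = 0.6870 L/h × 33 mg/L = 22.67 mg/h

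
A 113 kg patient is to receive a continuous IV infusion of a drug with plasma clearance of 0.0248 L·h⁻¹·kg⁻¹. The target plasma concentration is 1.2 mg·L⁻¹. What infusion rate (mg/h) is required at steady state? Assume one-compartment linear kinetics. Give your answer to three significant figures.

3.36 mg/h

CL = 0.0248 L·h⁻¹·kg⁻¹ × 113 kg = 2.802 L/h
At steady state, infusion rate equals elimination rate: rate in = CL × Css.
Infusion rate = CL · Css = 2.802 L/h × 1.2 mg/L = 3.362 mg/h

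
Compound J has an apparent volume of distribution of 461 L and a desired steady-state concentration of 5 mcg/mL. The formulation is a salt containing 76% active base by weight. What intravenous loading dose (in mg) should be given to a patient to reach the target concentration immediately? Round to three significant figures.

LD = Vd × C / S = 461.0 × 5.000 / 0.76 = 3033 mg

3030 mg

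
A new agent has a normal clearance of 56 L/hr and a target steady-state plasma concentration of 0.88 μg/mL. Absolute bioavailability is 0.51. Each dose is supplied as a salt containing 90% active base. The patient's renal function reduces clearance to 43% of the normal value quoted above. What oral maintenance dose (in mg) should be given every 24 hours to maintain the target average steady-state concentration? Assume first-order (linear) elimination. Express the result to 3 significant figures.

Patient clearance = 0.43 × 56.00 = 24.08 L/h
D = CL × Css × τ / F / S = 24.08 × 0.88 × 24 / 0.51 / 0.9 = 1108 mg

1110 mg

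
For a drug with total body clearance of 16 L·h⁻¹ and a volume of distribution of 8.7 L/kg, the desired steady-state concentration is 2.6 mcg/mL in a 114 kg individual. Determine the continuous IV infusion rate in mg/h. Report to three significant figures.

41.6 mg/h

Rate = CL × Css = 16.00 × 2.6 = 41.60 mg/h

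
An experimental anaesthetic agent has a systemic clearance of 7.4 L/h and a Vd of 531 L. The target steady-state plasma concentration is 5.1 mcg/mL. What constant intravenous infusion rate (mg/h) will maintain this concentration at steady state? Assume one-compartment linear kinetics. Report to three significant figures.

At steady state, infusion rate equals elimination rate: rate in = CL × Css.
Infusion rate = CL · Css = 7.400 L/h × 5.1 mg/L = 37.74 mg/h

37.7 mg/h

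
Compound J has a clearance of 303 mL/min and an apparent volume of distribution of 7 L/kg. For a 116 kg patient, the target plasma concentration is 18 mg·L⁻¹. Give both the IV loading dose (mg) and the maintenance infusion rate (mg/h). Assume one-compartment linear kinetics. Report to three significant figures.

Vd = 7 L/kg × 116 kg = 812.0 L
Loading: fill Vd to C_target → 812.0 L × 18 mg/L = 14620 mg
Convert clearance: 303 mL/min × 60 min/h ÷ 1000 mL/L = 18.18 L/h
Maintenance infusion rate = CL × Css = 18.18 × 18 = 327.2 mg/h

(a) 14600 mg; (b) 327 mg/h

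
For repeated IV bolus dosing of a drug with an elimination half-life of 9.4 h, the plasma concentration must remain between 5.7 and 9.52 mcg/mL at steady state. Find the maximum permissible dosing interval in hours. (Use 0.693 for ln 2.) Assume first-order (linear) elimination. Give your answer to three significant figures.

6.96 h

k = 0.693 / t½ = 0.693 / 9.4 = 0.07372 h⁻¹
Between IV bolus doses, concentration decays as C = C₀·e^(−kτ), so C_peak/C_trough = e^(kτ).
τ_max = ln(C_peak/C_trough) / k = ln(9.52/5.7) / 0.07372 = 0.5129 / 0.07372 = 6.957 h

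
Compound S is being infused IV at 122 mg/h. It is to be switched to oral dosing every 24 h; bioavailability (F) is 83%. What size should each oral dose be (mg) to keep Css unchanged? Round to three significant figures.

To maintain the same Css, the systemic dosing rate must be unchanged: F·D/τ = infusion rate.
D = rate × τ / F = 122 × 24 / 0.83 = 3528 mg

3530 mg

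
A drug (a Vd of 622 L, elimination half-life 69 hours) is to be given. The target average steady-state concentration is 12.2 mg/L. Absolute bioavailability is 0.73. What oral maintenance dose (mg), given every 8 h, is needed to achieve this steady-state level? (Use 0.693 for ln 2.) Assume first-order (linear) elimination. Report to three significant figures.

835 mg

CL = 0.693 × Vd / t½ = 0.693 × 622.0 / 69 = 6.247 L/h
D = CL × Css × τ / F = 6.247 × 12.2 × 8 / 0.73 = 835.2 mg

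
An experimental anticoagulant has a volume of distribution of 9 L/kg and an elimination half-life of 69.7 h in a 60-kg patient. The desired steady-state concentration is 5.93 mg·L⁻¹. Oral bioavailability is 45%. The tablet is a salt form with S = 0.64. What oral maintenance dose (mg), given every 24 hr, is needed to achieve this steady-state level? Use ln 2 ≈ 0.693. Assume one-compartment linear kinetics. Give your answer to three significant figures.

2650 mg

Total Vd = 9 × 60 = 540.0 L
CL = 0.693 × Vd / t½ = 0.693 × 540.0 / 69.7 = 5.369 L/h
D = CL × Css × τ / F / S = 5.369 × 5.93 × 24 / 0.45 / 0.64 = 2653 mg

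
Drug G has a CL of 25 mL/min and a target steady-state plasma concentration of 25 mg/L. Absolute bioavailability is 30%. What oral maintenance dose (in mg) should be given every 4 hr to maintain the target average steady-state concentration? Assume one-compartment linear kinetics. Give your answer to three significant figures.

CL = 25 mL/min = 25 × 0.06 = 1.500 L/h
D = CL × Css × τ / F = 1.500 × 25 × 4 / 0.3 = 500.0 mg

500 mg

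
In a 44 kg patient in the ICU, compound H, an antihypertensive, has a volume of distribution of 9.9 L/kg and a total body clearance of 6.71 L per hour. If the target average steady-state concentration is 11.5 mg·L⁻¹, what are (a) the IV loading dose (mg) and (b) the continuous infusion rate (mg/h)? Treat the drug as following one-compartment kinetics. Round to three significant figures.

Total Vd = 9.9 × 44 = 435.6 L
LD = Vd · C_target = 435.6 × 11.5 = 5009 mg
Infusion rate = 6.710 L/h × 11.5 mg/L = 77.17 mg/h

(a) 5010 mg; (b) 77.2 mg/h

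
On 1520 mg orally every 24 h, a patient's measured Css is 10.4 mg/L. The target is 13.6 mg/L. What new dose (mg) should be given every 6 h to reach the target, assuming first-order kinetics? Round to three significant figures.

With linear kinetics, Css is proportional to dose rate (D/τ) at fixed clearance.
D₂ = D₁ × (Css,target / Css,current) × (τ₂/τ₁) = 1520 × (13.6/10.4) × (6/24) = 496.9 mg

497 mg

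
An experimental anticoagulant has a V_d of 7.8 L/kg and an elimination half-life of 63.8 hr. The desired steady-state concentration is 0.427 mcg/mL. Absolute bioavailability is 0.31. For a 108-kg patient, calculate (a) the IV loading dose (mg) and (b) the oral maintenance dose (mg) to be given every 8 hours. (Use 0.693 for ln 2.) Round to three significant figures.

(a) 360 mg; (b) 101 mg

Total Vd = 7.8 × 108 = 842.4 L
LD = Vd × C = 842.4 × 0.427 = 359.7 mg
CL = 0.693 × Vd / t½ = 0.693 × 842.4 / 63.8 = 9.150 L/h
D = CL × Css × τ / F = 9.150 × 0.427 × 8 / 0.31 = 100.8 mg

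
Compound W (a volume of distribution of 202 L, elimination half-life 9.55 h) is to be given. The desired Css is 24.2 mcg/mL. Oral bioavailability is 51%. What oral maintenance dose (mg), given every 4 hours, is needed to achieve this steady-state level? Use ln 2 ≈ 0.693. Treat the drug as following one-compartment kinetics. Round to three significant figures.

CL = ln 2 · Vd / t½ = 0.693 × 202.0 / 9.55 = 14.66 L/h
D = CL × Css × τ / F = 14.66 × 24.2 × 4 / 0.51 = 2783 mg

2780 mg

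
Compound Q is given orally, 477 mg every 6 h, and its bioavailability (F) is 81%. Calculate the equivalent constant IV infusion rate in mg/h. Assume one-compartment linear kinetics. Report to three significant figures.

Equivalent systemic input: infusion rate = F·D/τ.
Rate = 0.81 × 477 / 6 = 64.40 mg/h

64.4 mg/h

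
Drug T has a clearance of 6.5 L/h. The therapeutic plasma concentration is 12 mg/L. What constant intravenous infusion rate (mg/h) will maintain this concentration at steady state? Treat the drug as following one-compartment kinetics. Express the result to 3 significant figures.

78.0 mg/h

At steady state, infusion rate equals elimination rate: rate in = CL × Css.
Rate = CL × Css = 6.500 × 12 = 78.00 mg/h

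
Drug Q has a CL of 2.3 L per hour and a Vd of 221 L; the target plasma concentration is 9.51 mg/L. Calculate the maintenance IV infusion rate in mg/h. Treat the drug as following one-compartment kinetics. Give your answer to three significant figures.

21.9 mg/h

At steady state, infusion rate equals elimination rate: rate in = CL × Css.
Infusion rate = CL · Css = 2.300 L/h × 9.51 mg/L = 21.87 mg/h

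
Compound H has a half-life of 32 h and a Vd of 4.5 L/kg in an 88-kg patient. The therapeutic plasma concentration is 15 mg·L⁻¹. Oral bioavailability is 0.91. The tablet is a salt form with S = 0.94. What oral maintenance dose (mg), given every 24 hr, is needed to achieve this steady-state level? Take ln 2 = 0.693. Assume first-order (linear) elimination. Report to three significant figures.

Total Vd = 4.5 × 88 = 396.0 L
k = 0.693/32 = 0.02166 h⁻¹, so CL = k·Vd = 0.02166 × 396.0 = 8.577 L/h
D = CL × Css × τ / F / S = 8.577 × 15 × 24 / 0.91 / 0.94 = 3610 mg

3610 mg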